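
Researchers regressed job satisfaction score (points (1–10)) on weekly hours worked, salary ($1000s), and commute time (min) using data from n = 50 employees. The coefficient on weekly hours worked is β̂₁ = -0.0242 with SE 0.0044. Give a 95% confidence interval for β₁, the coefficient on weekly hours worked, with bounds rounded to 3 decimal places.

df = n − k − 1 = 50 − 3 − 1 = 46.
t* = t_{0.025, 46} = 2.012896.
Margin = t* × SE = 2.012896 × 0.0044 = 0.00886.
CI: -0.0242 ± 0.00886 → (-0.033, -0.015).
With 95% confidence, each one-unit increase in weekly hours worked is associated with a change of between -0.033 and -0.015 points (1–10) in job satisfaction score, holding the other predictors fixed.

(-0.033, -0.015)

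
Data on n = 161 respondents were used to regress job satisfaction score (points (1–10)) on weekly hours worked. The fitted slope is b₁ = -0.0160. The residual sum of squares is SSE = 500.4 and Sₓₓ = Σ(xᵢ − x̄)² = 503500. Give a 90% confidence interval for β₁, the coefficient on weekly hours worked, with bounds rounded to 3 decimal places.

MSE = SSE/(n − 2) = 500.4/159 = 3.14717.
SE(b₁) = √(MSE/Sₓₓ) = √(3.14717/503500) = 0.00250012.
df = n − 2 = 159.
t* = t_{0.05, 159} = 1.654494.
Margin = t* × SE = 1.654494 × 0.00250012 = 0.00414.
CI: -0.0160 ± 0.00414 → (-0.020, -0.012).
With 90% confidence, each one-unit increase in weekly hours worked is associated with a change of between -0.020 and -0.012 points (1–10) in job satisfaction score.

(-0.020, -0.012)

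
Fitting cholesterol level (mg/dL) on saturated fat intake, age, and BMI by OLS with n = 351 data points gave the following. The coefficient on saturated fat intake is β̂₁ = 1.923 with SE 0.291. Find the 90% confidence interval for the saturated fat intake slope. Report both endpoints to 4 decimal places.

(1.4431, 2.4029)

df = n − k − 1 = 351 − 3 − 1 = 347.
t* = t_{0.05, 347} = 1.649257.
Margin = t* × SE = 1.649257 × 0.291 = 0.479934.
CI: 1.923 ± 0.479934 → (1.4431, 2.4029).
With 90% confidence, each one-unit increase in saturated fat intake is associated with a change of between 1.4431 and 2.4029 mg/dL in cholesterol level, holding the other predictors fixed.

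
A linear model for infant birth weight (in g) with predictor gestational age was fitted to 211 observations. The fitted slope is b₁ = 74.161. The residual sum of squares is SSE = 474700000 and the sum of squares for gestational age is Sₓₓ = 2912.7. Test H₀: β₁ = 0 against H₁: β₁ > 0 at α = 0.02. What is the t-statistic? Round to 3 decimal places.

MSE = SSE/(n − 2) = 474700000/209 = 2.27129e+06.
SE(b₁) = √(MSE/Sₓₓ) = √(2.27129e+06/2912.7) = 27.9247.
t = 74.161 / 27.9247 = 2.656.
df = n − 2 = 209.
One-sided p ≈ 0.0043, which is < 0.02, so reject H₀.
There is evidence that the true slope on gestational age is positive.

t = 2.656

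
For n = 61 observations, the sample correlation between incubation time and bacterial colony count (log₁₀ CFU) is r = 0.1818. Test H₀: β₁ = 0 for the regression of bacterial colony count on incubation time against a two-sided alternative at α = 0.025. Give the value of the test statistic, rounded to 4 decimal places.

t = r·√(n − 2)/√(1 − r²) = 0.1818·√59/√0.966949 = 1.4201.
df = n − 2 = 59.
Two-sided p ≈ 0.1608, which is ≥ 0.025, so fail to reject H₀.
The data do not give significant evidence of a linear association between incubation time and bacterial colony count.

t = 1.4201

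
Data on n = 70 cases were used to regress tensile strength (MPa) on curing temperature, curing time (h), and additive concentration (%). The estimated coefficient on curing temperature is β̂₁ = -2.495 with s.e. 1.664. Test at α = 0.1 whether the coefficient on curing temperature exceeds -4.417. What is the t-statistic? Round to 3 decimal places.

t = 1.155

H₀: β₁ = -4.417 vs H₁: β₁ > -4.417.
t = (β̂₁ − β₁⁰)/SE = (-2.495 − (-4.417)) / 1.664 = 1.155.
df = n − k − 1 = 70 − 3 − 1 = 66.
One-sided p ≈ 0.1261, which is ≥ 0.1, so fail to reject H₀.
The data do not give significant evidence that the true slope on curing temperature exceeds -4.417 MPa per unit, holding the other predictors fixed.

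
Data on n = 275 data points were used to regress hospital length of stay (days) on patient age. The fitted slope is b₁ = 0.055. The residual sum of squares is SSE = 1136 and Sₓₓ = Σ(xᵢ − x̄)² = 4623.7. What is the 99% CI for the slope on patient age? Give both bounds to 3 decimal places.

(-0.023, 0.133)

MSE = SSE/(n − 2) = 1136/273 = 4.16117.
SE(b₁) = √(MSE/Sₓₓ) = √(4.16117/4623.7) = 0.0299994.
df = n − 2 = 273.
t* = t_{0.005, 273} = 2.593958.
Margin = t* × SE = 2.593958 × 0.0299994 = 0.07782.
CI: 0.055 ± 0.07782 → (-0.023, 0.133).
With 99% confidence, each one-unit increase in patient age is associated with a change of between -0.023 and 0.133 days in hospital length of stay.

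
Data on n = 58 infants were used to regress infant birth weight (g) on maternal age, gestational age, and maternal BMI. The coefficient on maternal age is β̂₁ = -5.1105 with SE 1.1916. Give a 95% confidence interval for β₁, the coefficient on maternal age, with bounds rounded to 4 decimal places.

(-7.4995, -2.7215)

df = n − k − 1 = 58 − 3 − 1 = 54.
t* = t_{0.025, 54} = 2.004879.
Margin = t* × SE = 2.004879 × 1.1916 = 2.389014.
CI: -5.1105 ± 2.389014 → (-7.4995, -2.7215).
With 95% confidence, each one-unit increase in maternal age is associated with a change of between -7.4995 and -2.7215 g in infant birth weight, holding the other predictors fixed.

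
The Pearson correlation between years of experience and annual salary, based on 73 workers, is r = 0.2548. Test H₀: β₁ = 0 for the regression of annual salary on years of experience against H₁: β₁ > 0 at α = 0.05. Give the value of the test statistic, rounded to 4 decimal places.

t = r·√(n − 2)/√(1 − r²) = 0.2548·√71/√0.935077 = 2.2203.
df = n − 2 = 71.
One-sided p ≈ 0.0148, which is < 0.05, so reject H₀.
There is evidence of a linear association between years of experience and annual salary.

t = 2.2203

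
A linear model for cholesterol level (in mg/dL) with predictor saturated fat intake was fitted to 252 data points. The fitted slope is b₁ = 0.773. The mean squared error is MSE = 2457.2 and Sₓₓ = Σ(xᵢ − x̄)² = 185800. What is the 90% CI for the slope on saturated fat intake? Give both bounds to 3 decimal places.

SE(b₁) = √(MSE/Sₓₓ) = √(2457.2/185800) = 0.115.
df = n − 2 = 250.
t* = t_{0.05, 250} = 1.650971.
Margin = t* × SE = 1.650971 × 0.115 = 0.18986.
CI: 0.773 ± 0.18986 → (0.583, 0.963).
With 90% confidence, each one-unit increase in saturated fat intake is associated with a change of between 0.583 and 0.963 mg/dL in cholesterol level.

(0.583, 0.963)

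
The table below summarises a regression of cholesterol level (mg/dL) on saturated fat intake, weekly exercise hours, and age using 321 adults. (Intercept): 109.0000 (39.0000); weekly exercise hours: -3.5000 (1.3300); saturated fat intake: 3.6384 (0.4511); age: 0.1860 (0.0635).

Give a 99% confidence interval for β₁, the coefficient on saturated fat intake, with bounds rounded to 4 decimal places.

(2.4694, 4.8074)

Read off: b = 3.6384, SE = 0.4511 for saturated fat intake.
df = n − k − 1 = 321 − 3 − 1 = 317.
t* = t_{0.005, 317} = 2.591427.
Margin = t* × SE = 2.591427 × 0.4511 = 1.168993.
CI: 3.6384 ± 1.168993 → (2.4694, 4.8074).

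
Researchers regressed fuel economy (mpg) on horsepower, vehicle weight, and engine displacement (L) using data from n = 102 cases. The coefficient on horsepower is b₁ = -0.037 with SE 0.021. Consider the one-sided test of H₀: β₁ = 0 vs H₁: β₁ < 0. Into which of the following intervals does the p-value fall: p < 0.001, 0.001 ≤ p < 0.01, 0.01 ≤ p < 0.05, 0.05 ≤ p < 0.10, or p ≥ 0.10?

0.01 ≤ p < 0.05

t = -0.037 / 0.021 = -1.762.
df = n − k − 1 = 102 − 3 − 1 = 98.
One-sided p = P(T_{98} < t) ≈ 0.0406.
So 0.01 ≤ p < 0.05.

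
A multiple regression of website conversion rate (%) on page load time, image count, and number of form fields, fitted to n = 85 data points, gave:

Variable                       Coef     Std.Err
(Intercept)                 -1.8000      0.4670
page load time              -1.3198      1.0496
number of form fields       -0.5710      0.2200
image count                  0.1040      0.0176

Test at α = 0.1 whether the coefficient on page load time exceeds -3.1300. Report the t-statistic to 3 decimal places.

t = 1.725

Read off: b = -1.3198, SE = 1.0496 for page load time.
H₀: β₁ = -3.1300 vs H₁: β₁ > -3.1300.
t = (-1.3198 − (-3.1300)) / 1.0496 = 1.725.
df = n − k − 1 = 85 − 3 − 1 = 81.
One-sided p ≈ 0.0442, which is < 0.1, so reject H₀.
There is evidence that the true slope on page load time exceeds -3.1300 % per unit, holding the other predictors fixed.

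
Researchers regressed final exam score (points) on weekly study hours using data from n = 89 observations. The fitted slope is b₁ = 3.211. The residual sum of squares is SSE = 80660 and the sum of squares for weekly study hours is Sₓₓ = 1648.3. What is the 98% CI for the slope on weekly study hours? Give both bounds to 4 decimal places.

(1.4336, 4.9884)

MSE = SSE/(n − 2) = 80660/87 = 927.126.
SE(b₁) = √(MSE/Sₓₓ) = √(927.126/1648.3) = 0.749983.
df = n − 2 = 87.
t* = t_{0.01, 87} = 2.369977.
Margin = t* × SE = 2.369977 × 0.749983 = 1.777442.
CI: 3.211 ± 1.777442 → (1.4336, 4.9884).
With 98% confidence, each one-unit increase in weekly study hours is associated with a change of between 1.4336 and 4.9884 points in final exam score.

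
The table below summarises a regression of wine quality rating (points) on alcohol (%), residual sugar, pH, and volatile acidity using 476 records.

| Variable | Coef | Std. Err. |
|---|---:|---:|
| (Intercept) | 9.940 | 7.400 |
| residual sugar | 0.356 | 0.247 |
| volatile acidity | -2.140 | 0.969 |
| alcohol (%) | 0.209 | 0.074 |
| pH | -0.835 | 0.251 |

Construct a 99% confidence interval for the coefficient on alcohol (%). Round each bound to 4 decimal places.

(0.0176, 0.4004)

Read off: b = 0.209, SE = 0.074 for alcohol (%).
df = n − k − 1 = 476 − 4 − 1 = 471.
t* = t_{0.005, 471} = 2.586308.
Margin = t* × SE = 2.586308 × 0.074 = 0.191387.
CI: 0.209 ± 0.191387 → (0.0176, 0.4004).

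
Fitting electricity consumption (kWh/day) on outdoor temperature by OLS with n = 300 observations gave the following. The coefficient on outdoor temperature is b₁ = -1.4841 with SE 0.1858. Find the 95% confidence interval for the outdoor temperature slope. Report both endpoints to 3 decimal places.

df = n − 2 = 300 − 2 = 298.
t* = t_{0.025, 298} = 1.967957.
Margin = t* × SE = 1.967957 × 0.1858 = 0.36565.
CI: -1.4841 ± 0.36565 → (-1.850, -1.118).
With 95% confidence, each one-unit increase in outdoor temperature is associated with a change of between -1.850 and -1.118 kWh/day in electricity consumption.

(-1.850, -1.118)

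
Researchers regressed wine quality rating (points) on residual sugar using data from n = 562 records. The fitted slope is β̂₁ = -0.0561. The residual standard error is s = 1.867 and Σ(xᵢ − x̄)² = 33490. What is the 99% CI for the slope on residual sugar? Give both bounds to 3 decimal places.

SE(β̂₁) = s/√Sₓₓ = 1.867/√33490 = 0.010202.
df = n − 2 = 560.
t* = t_{0.005, 560} = 2.584637.
Margin = t* × SE = 2.584637 × 0.010202 = 0.02637.
CI: -0.0561 ± 0.02637 → (-0.082, -0.030).
With 99% confidence, each one-unit increase in residual sugar is associated with a change of between -0.082 and -0.030 points in wine quality rating.

(-0.082, -0.030)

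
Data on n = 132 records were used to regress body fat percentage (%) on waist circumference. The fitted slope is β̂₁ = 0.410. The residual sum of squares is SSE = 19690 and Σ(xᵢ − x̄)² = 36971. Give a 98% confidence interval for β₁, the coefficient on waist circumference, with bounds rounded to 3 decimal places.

(0.259, 0.561)

MSE = SSE/(n − 2) = 19690/130 = 151.462.
SE(β̂₁) = √(MSE/Sₓₓ) = √(151.462/36971) = 0.064006.
df = n − 2 = 130.
t* = t_{0.01, 130} = 2.355375.
Margin = t* × SE = 2.355375 × 0.064006 = 0.15076.
CI: 0.410 ± 0.15076 → (0.259, 0.561).
With 98% confidence, each one-unit increase in waist circumference is associated with a change of between 0.259 and 0.561 % in body fat percentage.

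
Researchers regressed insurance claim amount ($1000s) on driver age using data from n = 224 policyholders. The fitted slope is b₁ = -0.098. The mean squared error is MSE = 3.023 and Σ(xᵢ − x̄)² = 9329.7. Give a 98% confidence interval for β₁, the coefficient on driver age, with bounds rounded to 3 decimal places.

(-0.140, -0.056)

SE(b₁) = √(MSE/Sₓₓ) = √(3.023/9329.7) = 0.0180005.
df = n − 2 = 222.
t* = t_{0.01, 222} = 2.343262.
Margin = t* × SE = 2.343262 × 0.0180005 = 0.04218.
CI: -0.098 ± 0.04218 → (-0.140, -0.056).
With 98% confidence, each one-unit increase in driver age is associated with a change of between -0.140 and -0.056 $1000s in insurance claim amount.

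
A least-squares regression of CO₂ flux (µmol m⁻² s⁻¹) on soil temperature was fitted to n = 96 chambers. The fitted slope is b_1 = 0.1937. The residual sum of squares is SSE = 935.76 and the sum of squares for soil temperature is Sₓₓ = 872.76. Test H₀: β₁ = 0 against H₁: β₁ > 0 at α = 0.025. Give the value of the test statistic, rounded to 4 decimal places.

t = 1.8137

MSE = SSE/(n − 2) = 935.76/94 = 9.95489.
SE(b_1) = √(MSE/Sₓₓ) = √(9.95489/872.76) = 0.1068.
t = 0.1937 / 0.1068 = 1.8137.
df = n − 2 = 94.
One-sided p ≈ 0.0365, which is ≥ 0.025, so fail to reject H₀.
The data do not give significant evidence that the true slope on soil temperature is positive.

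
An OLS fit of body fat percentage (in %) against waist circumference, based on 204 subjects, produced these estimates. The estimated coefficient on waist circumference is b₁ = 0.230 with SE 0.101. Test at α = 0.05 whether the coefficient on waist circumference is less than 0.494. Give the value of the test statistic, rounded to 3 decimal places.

t = -2.614

H₀: β₁ = 0.494 vs H₁: β₁ < 0.494.
t = (b₁ − β₁⁰)/SE = (0.230 − 0.494) / 0.101 = -2.614.
df = n − 2 = 204 − 2 = 202.
One-sided p ≈ 0.0048, which is < 0.05, so reject H₀.
There is evidence that the true slope on waist circumference is below 0.494 % per unit.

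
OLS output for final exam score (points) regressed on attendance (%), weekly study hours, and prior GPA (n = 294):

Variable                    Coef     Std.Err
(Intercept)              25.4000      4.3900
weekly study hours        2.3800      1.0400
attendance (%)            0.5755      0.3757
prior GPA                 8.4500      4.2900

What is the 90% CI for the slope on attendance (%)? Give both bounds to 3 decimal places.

Read off: b = 0.5755, SE = 0.3757 for attendance (%).
df = n − k − 1 = 294 − 3 − 1 = 290.
t* = t_{0.05, 290} = 1.650125.
Margin = t* × SE = 1.650125 × 0.3757 = 0.61995.
CI: 0.5755 ± 0.61995 → (-0.044, 1.195).

(-0.044, 1.195)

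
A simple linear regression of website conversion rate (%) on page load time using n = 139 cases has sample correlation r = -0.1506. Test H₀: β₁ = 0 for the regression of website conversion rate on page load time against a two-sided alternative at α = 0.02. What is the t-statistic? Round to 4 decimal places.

t = -1.7831

t = r·√(n − 2)/√(1 − r²) = -0.1506·√137/√0.97732 = -1.7831.
df = n − 2 = 137.
Two-sided p ≈ 0.0768, which is ≥ 0.02, so fail to reject H₀.
The data do not give significant evidence of a linear association between page load time and website conversion rate.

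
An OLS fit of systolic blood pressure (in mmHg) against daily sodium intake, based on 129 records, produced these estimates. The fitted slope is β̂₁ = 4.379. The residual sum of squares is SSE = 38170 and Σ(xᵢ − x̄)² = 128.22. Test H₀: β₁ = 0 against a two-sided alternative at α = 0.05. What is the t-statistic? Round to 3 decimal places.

t = 2.860

MSE = SSE/(n − 2) = 38170/127 = 300.551.
SE(β̂₁) = √(MSE/Sₓₓ) = √(300.551/128.22) = 1.53102.
t = 4.379 / 1.53102 = 2.860.
df = n − 2 = 127.
Two-sided p ≈ 0.0050, which is < 0.05, so reject H₀.
There is evidence that daily sodium intake is associated with systolic blood pressure.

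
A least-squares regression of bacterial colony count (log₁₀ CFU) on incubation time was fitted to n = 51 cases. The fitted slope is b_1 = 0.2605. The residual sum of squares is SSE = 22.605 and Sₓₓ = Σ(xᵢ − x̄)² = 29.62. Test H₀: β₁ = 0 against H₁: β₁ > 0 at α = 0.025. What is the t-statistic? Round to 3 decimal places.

t = 2.087

MSE = SSE/(n − 2) = 22.605/49 = 0.461327.
SE(b_1) = √(MSE/Sₓₓ) = √(0.461327/29.62) = 0.124799.
t = 0.2605 / 0.124799 = 2.087.
df = n − 2 = 49.
One-sided p ≈ 0.0210, which is < 0.025, so reject H₀.
There is evidence that the true slope on incubation time is positive.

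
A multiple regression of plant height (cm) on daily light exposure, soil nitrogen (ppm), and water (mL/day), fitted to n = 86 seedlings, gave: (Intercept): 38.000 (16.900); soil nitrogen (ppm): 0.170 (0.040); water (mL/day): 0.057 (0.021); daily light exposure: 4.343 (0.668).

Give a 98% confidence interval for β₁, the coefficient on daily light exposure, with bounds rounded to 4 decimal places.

(2.7580, 5.9280)

Read off: b = 4.343, SE = 0.668 for daily light exposure.
df = n − k − 1 = 86 − 3 − 1 = 82.
t* = t_{0.01, 82} = 2.372687.
Margin = t* × SE = 2.372687 × 0.668 = 1.584955.
CI: 4.343 ± 1.584955 → (2.7580, 5.9280).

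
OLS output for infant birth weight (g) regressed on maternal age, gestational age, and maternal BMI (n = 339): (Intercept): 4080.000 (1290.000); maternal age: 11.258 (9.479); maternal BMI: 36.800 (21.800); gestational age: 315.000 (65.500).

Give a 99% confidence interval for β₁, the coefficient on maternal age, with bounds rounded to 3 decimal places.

Read off: b = 11.258, SE = 9.479 for maternal age.
df = n − k − 1 = 339 − 3 − 1 = 335.
t* = t_{0.005, 335} = 2.590585.
Margin = t* × SE = 2.590585 × 9.479 = 24.55615.
CI: 11.258 ± 24.55615 → (-13.298, 35.814).

(-13.298, 35.814)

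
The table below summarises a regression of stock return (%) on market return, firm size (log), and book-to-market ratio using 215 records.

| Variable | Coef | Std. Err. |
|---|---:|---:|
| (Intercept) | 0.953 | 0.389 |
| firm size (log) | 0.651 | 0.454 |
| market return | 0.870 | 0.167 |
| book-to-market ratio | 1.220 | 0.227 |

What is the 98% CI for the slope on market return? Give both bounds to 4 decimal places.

(0.4785, 1.2615)

Read off: b = 0.870, SE = 0.167 for market return.
df = n − k − 1 = 215 − 3 − 1 = 211.
t* = t_{0.01, 211} = 2.34415.
Margin = t* × SE = 2.34415 × 0.167 = 0.391473.
CI: 0.870 ± 0.391473 → (0.4785, 1.2615).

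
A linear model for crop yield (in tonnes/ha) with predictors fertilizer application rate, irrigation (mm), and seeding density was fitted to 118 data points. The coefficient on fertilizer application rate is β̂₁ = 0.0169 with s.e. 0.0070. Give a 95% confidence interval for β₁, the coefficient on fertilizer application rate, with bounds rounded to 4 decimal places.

df = n − k − 1 = 118 − 3 − 1 = 114.
t* = t_{0.025, 114} = 1.980992.
Margin = t* × SE = 1.980992 × 0.0070 = 0.013867.
CI: 0.0169 ± 0.013867 → (0.0030, 0.0308).
With 95% confidence, each one-unit increase in fertilizer application rate is associated with a change of between 0.0030 and 0.0308 tonnes/ha in crop yield, holding the other predictors fixed.

(0.0030, 0.0308)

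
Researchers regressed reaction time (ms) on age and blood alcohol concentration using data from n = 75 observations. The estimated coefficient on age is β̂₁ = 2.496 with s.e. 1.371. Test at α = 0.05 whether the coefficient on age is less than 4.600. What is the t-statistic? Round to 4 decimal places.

H₀: β₁ = 4.600 vs H₁: β₁ < 4.600.
t = (β̂₁ − β₁⁰)/SE = (2.496 − 4.600) / 1.371 = -1.5346.
df = n − k − 1 = 75 − 2 − 1 = 72.
One-sided p ≈ 0.0646, which is ≥ 0.05, so fail to reject H₀.
The data do not give significant evidence that the true slope on age is below 4.600 ms per unit, holding the other predictors fixed.

t = -1.5346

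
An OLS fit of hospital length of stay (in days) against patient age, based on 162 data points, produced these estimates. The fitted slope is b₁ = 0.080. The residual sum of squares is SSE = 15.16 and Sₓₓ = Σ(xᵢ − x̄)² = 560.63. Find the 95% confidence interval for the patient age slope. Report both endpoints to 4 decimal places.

MSE = SSE/(n − 2) = 15.16/160 = 0.09475.
SE(b₁) = √(MSE/Sₓₓ) = √(0.09475/560.63) = 0.0130002.
df = n − 2 = 160.
t* = t_{0.025, 160} = 1.974902.
Margin = t* × SE = 1.974902 × 0.0130002 = 0.025674.
CI: 0.080 ± 0.025674 → (0.0543, 0.1057).
With 95% confidence, each one-unit increase in patient age is associated with a change of between 0.0543 and 0.1057 days in hospital length of stay.

(0.0543, 0.1057)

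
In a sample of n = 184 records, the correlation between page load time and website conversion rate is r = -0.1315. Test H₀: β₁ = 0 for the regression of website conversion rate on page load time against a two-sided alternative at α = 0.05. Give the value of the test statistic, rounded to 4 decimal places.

t = -1.7896

t = r·√(n − 2)/√(1 − r²) = -0.1315·√182/√0.982708 = -1.7896.
df = n − 2 = 182.
Two-sided p ≈ 0.0752, which is ≥ 0.05, so fail to reject H₀.
The data do not give significant evidence of a linear association between page load time and website conversion rate.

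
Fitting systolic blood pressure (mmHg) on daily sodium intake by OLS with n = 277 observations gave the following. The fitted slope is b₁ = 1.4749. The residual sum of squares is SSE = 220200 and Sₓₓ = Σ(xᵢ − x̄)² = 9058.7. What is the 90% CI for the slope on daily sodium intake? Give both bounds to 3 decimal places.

MSE = SSE/(n − 2) = 220200/275 = 800.727.
SE(b₁) = √(MSE/Sₓₓ) = √(800.727/9058.7) = 0.29731.
df = n − 2 = 275.
t* = t_{0.05, 275} = 1.650413.
Margin = t* × SE = 1.650413 × 0.29731 = 0.49068.
CI: 1.4749 ± 0.49068 → (0.984, 1.966).
With 90% confidence, each one-unit increase in daily sodium intake is associated with a change of between 0.984 and 1.966 mmHg in systolic blood pressure.

(0.984, 1.966)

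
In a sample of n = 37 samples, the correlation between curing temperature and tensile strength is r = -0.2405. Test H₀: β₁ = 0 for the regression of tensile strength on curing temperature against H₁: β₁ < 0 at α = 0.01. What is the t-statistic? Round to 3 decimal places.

t = r·√(n − 2)/√(1 − r²) = -0.2405·√35/√0.94216 = -1.466.
df = n − 2 = 35.
One-sided p ≈ 0.0758, which is ≥ 0.01, so fail to reject H₀.
The data do not give significant evidence of a linear association between curing temperature and tensile strength.

t = -1.466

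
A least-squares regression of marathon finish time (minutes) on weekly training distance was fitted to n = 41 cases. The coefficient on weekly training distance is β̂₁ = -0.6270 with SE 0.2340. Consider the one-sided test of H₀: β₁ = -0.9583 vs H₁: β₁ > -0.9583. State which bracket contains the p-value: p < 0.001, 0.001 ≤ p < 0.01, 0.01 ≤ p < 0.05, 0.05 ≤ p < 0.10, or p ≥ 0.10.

t = (-0.6270 − (-0.9583)) / 0.2340 = 1.416.
df = n − 2 = 41 − 2 = 39.
One-sided p = P(T_{39} > t) ≈ 0.0824.
So 0.05 ≤ p < 0.10.

0.05 ≤ p < 0.10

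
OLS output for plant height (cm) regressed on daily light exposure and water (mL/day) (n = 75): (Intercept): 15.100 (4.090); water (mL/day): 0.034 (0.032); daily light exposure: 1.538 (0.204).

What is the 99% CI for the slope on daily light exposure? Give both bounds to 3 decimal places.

(0.998, 2.078)

Read off: b = 1.538, SE = 0.204 for daily light exposure.
df = n − k − 1 = 75 − 2 − 1 = 72.
t* = t_{0.005, 72} = 2.645852.
Margin = t* × SE = 2.645852 × 0.204 = 0.53975.
CI: 1.538 ± 0.53975 → (0.998, 2.078).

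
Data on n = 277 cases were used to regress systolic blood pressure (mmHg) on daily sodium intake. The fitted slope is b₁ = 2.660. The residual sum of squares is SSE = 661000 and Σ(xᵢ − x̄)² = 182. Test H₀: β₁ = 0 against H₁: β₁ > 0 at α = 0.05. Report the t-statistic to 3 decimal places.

t = 0.732

MSE = SSE/(n − 2) = 661000/275 = 2403.64.
SE(b₁) = √(MSE/Sₓₓ) = √(2403.64/182) = 3.63412.
t = 2.660 / 3.63412 = 0.732.
df = n − 2 = 275.
One-sided p ≈ 0.2324, which is ≥ 0.05, so fail to reject H₀.
The data do not give significant evidence that the true slope on daily sodium intake is positive.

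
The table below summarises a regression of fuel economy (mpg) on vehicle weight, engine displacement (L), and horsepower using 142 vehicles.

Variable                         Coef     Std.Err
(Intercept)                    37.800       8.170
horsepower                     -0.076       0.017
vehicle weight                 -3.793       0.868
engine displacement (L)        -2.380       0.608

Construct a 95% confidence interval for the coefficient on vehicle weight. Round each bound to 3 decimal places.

Read off: b = -3.793, SE = 0.868 for vehicle weight.
df = n − k − 1 = 142 − 3 − 1 = 138.
t* = t_{0.025, 138} = 1.977304.
Margin = t* × SE = 1.977304 × 0.868 = 1.71630.
CI: -3.793 ± 1.71630 → (-5.509, -2.077).

(-5.509, -2.077)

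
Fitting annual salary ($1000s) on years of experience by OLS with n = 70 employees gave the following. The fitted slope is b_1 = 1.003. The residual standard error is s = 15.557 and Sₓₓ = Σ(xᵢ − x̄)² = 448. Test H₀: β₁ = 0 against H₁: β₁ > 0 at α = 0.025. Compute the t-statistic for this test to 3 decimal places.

t = 1.365

SE(b_1) = s/√Sₓₓ = 15.557/√448 = 0.734999.
t = 1.003 / 0.734999 = 1.365.
df = n − 2 = 68.
One-sided p ≈ 0.0884, which is ≥ 0.025, so fail to reject H₀.
The data do not give significant evidence that the true slope on years of experience is positive.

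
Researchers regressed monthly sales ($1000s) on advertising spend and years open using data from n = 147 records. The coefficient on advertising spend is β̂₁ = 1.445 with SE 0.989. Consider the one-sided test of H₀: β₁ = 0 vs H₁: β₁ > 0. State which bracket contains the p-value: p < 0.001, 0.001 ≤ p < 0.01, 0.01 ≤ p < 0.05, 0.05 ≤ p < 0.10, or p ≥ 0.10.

t = 1.445 / 0.989 = 1.461.
df = n − k − 1 = 147 − 2 − 1 = 144.
One-sided p = P(T_{144} > t) ≈ 0.0731.
So 0.05 ≤ p < 0.10.

0.05 ≤ p < 0.10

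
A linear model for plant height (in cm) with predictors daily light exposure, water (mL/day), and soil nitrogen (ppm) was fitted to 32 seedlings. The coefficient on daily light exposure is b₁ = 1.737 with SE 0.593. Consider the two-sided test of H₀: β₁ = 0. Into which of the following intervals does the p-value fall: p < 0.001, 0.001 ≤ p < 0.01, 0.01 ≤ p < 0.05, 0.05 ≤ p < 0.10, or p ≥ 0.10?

t = 1.737 / 0.593 = 2.929.
df = n − k − 1 = 32 − 3 − 1 = 28.
Two-sided p = 2·P(T_{28} > |t|) ≈ 0.0067.
So 0.001 ≤ p < 0.01.

0.001 ≤ p < 0.01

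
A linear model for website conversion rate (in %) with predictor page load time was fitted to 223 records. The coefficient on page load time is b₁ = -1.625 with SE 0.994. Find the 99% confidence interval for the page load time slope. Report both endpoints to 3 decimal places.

(-4.208, 0.958)

df = n − 2 = 223 − 2 = 221.
t* = t_{0.005, 221} = 2.598258.
Margin = t* × SE = 2.598258 × 0.994 = 2.58267.
CI: -1.625 ± 2.58267 → (-4.208, 0.958).
With 99% confidence, each one-unit increase in page load time is associated with a change of between -4.208 and 0.958 % in website conversion rate.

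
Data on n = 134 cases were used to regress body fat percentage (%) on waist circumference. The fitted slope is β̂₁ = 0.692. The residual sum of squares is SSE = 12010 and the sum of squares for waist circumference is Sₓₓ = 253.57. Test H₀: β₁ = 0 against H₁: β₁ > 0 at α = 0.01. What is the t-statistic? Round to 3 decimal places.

t = 1.155

MSE = SSE/(n − 2) = 12010/132 = 90.9848.
SE(β̂₁) = √(MSE/Sₓₓ) = √(90.9848/253.57) = 0.599012.
t = 0.692 / 0.599012 = 1.155.
df = n − 2 = 132.
One-sided p ≈ 0.1250, which is ≥ 0.01, so fail to reject H₀.
The data do not give significant evidence that the true slope on waist circumference is positive.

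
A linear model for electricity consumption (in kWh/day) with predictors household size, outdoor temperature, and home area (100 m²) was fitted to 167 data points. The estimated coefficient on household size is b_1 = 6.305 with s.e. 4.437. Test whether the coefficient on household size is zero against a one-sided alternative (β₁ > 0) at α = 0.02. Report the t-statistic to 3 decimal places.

H₀: β₁ = 0 vs H₁: β₁ > 0.
t = (b_1 − β₁⁰)/SE = 6.305 / 4.437 = 1.421.
df = n − k − 1 = 167 − 3 − 1 = 163.
One-sided p ≈ 0.0786, which is ≥ 0.02, so fail to reject H₀.
The data do not give significant evidence that the true slope on household size is positive, holding the other predictors fixed.

t = 1.421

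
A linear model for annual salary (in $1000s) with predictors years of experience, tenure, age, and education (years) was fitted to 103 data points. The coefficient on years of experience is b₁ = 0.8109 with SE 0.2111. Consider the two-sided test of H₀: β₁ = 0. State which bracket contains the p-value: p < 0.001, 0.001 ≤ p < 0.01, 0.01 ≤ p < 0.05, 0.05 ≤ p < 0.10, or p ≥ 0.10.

p < 0.001

t = 0.8109 / 0.2111 = 3.841.
df = n − k − 1 = 103 − 4 − 1 = 98.
Two-sided p = 2·P(T_{98} > |t|) ≈ 0.0002.
So p < 0.001.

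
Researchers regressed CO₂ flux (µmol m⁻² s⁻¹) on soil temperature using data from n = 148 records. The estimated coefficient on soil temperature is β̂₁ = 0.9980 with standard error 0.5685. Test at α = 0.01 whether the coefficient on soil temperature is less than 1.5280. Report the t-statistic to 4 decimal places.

t = -0.9323

H₀: β₁ = 1.5280 vs H₁: β₁ < 1.5280.
t = (β̂₁ − β₁⁰)/SE = (0.9980 − 1.5280) / 0.5685 = -0.9323.
df = n − 2 = 148 − 2 = 146.
One-sided p ≈ 0.1764, which is ≥ 0.01, so fail to reject H₀.
The data do not give significant evidence that the true slope on soil temperature is below 1.5280 µmol m⁻² s⁻¹ per unit.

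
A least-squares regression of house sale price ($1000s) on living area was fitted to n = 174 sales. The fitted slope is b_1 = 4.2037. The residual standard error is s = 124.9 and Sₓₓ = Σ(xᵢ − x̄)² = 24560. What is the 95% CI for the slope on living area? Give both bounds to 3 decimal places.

SE(b_1) = s/√Sₓₓ = 124.9/√24560 = 0.796982.
df = n − 2 = 172.
t* = t_{0.025, 172} = 1.973852.
Margin = t* × SE = 1.973852 × 0.796982 = 1.57312.
CI: 4.2037 ± 1.57312 → (2.631, 5.777).
With 95% confidence, each one-unit increase in living area is associated with a change of between 2.631 and 5.777 $1000s in house sale price.

(2.631, 5.777)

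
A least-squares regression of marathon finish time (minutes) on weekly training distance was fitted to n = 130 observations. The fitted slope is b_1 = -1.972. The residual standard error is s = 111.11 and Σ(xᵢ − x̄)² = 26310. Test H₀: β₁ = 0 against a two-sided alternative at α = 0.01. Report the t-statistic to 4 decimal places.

SE(b_1) = s/√Sₓₓ = 111.11/√26310 = 0.685003.
t = -1.972 / 0.685003 = -2.8788.
df = n − 2 = 128.
Two-sided p ≈ 0.0047, which is < 0.01, so reject H₀.
There is evidence that weekly training distance is associated with marathon finish time.

t = -2.8788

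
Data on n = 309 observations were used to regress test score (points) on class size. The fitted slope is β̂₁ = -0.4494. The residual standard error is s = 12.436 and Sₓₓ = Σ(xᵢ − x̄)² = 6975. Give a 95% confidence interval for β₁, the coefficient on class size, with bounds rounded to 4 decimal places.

(-0.7424, -0.1564)

SE(β̂₁) = s/√Sₓₓ = 12.436/√6975 = 0.148905.
df = n − 2 = 307.
t* = t_{0.025, 307} = 1.967721.
Margin = t* × SE = 1.967721 × 0.148905 = 0.293003.
CI: -0.4494 ± 0.293003 → (-0.7424, -0.1564).
With 95% confidence, each one-unit increase in class size is associated with a change of between -0.7424 and -0.1564 points in test score.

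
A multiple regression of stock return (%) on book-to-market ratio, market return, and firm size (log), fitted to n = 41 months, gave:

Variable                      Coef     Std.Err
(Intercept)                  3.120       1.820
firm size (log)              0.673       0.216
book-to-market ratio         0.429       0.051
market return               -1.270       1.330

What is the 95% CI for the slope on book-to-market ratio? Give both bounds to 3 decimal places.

(0.326, 0.532)

Read off: b = 0.429, SE = 0.051 for book-to-market ratio.
df = n − k − 1 = 41 − 3 − 1 = 37.
t* = t_{0.025, 37} = 2.026192.
Margin = t* × SE = 2.026192 × 0.051 = 0.10334.
CI: 0.429 ± 0.10334 → (0.326, 0.532).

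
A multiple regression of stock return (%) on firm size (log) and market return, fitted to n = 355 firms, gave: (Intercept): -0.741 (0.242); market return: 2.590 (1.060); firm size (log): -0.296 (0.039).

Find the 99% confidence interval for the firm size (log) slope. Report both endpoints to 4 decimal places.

(-0.3970, -0.1950)

Read off: b = -0.296, SE = 0.039 for firm size (log).
df = n − k − 1 = 355 − 2 − 1 = 352.
t* = t_{0.005, 352} = 2.589868.
Margin = t* × SE = 2.589868 × 0.039 = 0.101005.
CI: -0.296 ± 0.101005 → (-0.3970, -0.1950).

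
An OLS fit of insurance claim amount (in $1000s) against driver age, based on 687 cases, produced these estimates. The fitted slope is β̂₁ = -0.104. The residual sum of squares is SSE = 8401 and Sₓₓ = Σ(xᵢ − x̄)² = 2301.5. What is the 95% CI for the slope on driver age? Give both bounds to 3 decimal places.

MSE = SSE/(n − 2) = 8401/685 = 12.2642.
SE(β̂₁) = √(MSE/Sₓₓ) = √(12.2642/2301.5) = 0.0729986.
df = n − 2 = 685.
t* = t_{0.025, 685} = 1.963433.
Margin = t* × SE = 1.963433 × 0.0729986 = 0.14333.
CI: -0.104 ± 0.14333 → (-0.247, 0.039).
With 95% confidence, each one-unit increase in driver age is associated with a change of between -0.247 and 0.039 $1000s in insurance claim amount.

(-0.247, 0.039)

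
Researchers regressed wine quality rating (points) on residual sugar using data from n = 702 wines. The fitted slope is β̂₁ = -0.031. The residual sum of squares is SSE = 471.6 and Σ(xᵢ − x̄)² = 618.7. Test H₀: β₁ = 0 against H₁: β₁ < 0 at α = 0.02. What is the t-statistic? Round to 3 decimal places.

MSE = SSE/(n − 2) = 471.6/700 = 0.673714.
SE(β̂₁) = √(MSE/Sₓₓ) = √(0.673714/618.7) = 0.0329988.
t = -0.031 / 0.0329988 = -0.939.
df = n − 2 = 700.
One-sided p ≈ 0.1739, which is ≥ 0.02, so fail to reject H₀.
The data do not give significant evidence that the true slope on residual sugar is negative.

t = -0.939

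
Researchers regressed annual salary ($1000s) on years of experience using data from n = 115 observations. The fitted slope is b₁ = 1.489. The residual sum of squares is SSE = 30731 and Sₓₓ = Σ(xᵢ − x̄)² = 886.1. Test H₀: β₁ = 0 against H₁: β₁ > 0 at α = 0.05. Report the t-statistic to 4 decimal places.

t = 2.6877

MSE = SSE/(n − 2) = 30731/113 = 271.956.
SE(b₁) = √(MSE/Sₓₓ) = √(271.956/886.1) = 0.553997.
t = 1.489 / 0.553997 = 2.6877.
df = n − 2 = 113.
One-sided p ≈ 0.0041, which is < 0.05, so reject H₀.
There is evidence that the true slope on years of experience is positive.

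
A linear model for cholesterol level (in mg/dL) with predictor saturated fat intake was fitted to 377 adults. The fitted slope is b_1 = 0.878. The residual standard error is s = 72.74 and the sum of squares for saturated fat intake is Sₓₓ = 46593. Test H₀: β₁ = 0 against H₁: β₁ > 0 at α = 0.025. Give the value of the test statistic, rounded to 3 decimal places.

SE(b_1) = s/√Sₓₓ = 72.74/√46593 = 0.336987.
t = 0.878 / 0.336987 = 2.605.
df = n − 2 = 375.
One-sided p ≈ 0.0048, which is < 0.025, so reject H₀.
There is evidence that the true slope on saturated fat intake is positive.

t = 2.605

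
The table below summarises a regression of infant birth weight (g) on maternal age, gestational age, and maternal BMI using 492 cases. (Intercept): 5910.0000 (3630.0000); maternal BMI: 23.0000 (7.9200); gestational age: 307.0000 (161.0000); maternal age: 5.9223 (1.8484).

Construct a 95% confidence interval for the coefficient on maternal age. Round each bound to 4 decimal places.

Read off: b = 5.9223, SE = 1.8484 for maternal age.
df = n − k − 1 = 492 − 3 − 1 = 488.
t* = t_{0.025, 488} = 1.964837.
Margin = t* × SE = 1.964837 × 1.8484 = 3.631805.
CI: 5.9223 ± 3.631805 → (2.2905, 9.5541).

(2.2905, 9.5541)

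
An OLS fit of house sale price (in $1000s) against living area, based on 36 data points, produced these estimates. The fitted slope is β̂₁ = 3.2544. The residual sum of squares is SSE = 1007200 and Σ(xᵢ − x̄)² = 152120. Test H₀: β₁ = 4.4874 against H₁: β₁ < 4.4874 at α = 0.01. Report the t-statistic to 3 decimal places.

t = -2.794

MSE = SSE/(n − 2) = 1007200/34 = 29623.5.
SE(β̂₁) = √(MSE/Sₓₓ) = √(29623.5/152120) = 0.441291.
t = (3.2544 − 4.4874) / 0.441291 = -2.794.
df = n − 2 = 34.
One-sided p ≈ 0.0042, which is < 0.01, so reject H₀.
There is evidence that the true slope on living area is below 4.4874 $1000s per unit.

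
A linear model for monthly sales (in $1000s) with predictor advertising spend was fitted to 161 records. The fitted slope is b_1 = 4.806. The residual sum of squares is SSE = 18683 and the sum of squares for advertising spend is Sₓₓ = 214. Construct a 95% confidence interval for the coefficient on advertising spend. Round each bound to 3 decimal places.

(3.343, 6.269)

MSE = SSE/(n − 2) = 18683/159 = 117.503.
SE(b_1) = √(MSE/Sₓₓ) = √(117.503/214) = 0.740999.
df = n − 2 = 159.
t* = t_{0.025, 159} = 1.974996.
Margin = t* × SE = 1.974996 × 0.740999 = 1.46347.
CI: 4.806 ± 1.46347 → (3.343, 6.269).
With 95% confidence, each one-unit increase in advertising spend is associated with a change of between 3.343 and 6.269 $1000s in monthly sales.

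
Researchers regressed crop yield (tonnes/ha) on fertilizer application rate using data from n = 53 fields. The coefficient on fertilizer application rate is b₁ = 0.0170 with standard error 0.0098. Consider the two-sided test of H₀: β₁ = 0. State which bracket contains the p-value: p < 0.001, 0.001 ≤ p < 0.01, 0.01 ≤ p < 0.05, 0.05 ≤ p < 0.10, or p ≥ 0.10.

t = 0.0170 / 0.0098 = 1.735.
df = n − 2 = 53 − 2 = 51.
Two-sided p = 2·P(T_{51} > |t|) ≈ 0.0888.
So 0.05 ≤ p < 0.10.

0.05 ≤ p < 0.10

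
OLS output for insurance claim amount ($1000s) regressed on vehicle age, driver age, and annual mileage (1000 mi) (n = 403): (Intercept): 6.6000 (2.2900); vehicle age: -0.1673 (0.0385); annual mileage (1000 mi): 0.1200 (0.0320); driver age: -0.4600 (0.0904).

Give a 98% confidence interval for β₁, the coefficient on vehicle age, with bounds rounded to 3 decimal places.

Read off: b = -0.1673, SE = 0.0385 for vehicle age.
df = n − k − 1 = 403 − 3 − 1 = 399.
t* = t_{0.01, 399} = 2.33573.
Margin = t* × SE = 2.33573 × 0.0385 = 0.08993.
CI: -0.1673 ± 0.08993 → (-0.257, -0.077).

(-0.257, -0.077)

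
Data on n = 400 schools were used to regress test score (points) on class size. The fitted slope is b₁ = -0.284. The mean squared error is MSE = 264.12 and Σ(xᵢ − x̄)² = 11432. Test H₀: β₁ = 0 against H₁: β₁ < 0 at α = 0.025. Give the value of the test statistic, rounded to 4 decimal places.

SE(b₁) = √(MSE/Sₓₓ) = √(264.12/11432) = 0.151999.
t = -0.284 / 0.151999 = -1.8684.
df = n − 2 = 398.
One-sided p ≈ 0.0312, which is ≥ 0.025, so fail to reject H₀.
The data do not give significant evidence that the true slope on class size is negative.

t = -1.8684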